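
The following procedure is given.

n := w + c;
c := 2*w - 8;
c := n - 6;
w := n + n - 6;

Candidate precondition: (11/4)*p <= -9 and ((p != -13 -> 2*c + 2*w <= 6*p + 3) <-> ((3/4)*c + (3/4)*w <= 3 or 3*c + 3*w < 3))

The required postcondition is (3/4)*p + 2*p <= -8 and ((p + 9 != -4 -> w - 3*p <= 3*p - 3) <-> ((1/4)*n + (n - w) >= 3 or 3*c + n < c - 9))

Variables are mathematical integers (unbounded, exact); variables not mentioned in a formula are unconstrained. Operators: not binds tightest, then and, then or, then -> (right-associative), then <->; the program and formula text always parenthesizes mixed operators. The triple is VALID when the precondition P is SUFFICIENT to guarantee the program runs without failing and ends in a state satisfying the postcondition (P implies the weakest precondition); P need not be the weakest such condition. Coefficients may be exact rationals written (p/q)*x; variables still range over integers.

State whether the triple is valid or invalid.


Working backward. After the program, the postcondition (3/4)*p + 2*p <= -8 and ((p + 9 != -4 -> w - 3*p <= 3*p - 3) <-> ((1/4)*n + (n - w) >= 3 or 3*c + n < c - 9)) must hold; in canonical form it is (11/4)*p <= -8 and ((p != -13 -> w <= 6*p - 3) <-> ((5/4)*n >= w + 3 or 2*c + n < -9)).
Before w := n + n - 6: (11/4)*p <= -8 and ((p != -13 -> 2*n <= 6*p + 3) <-> ((3/4)*n <= 3 or 2*c + n < -9))
Before c := n - 6: (11/4)*p <= -8 and ((p != -13 -> 2*n <= 6*p + 3) <-> ((3/4)*n <= 3 or 3*n < 3))
Before c := 2*w - 8: (11/4)*p <= -8 and ((p != -13 -> 2*n <= 6*p + 3) <-> ((3/4)*n <= 3 or 3*n < 3))
Before n := w + c: (11/4)*p <= -8 and ((p != -13 -> 2*c + 2*w <= 6*p + 3) <-> ((3/4)*c + (3/4)*w <= 3 or 3*c + 3*w < 3))
The weakest precondition is (11/4)*p <= -8 and ((p != -13 -> 2*c + 2*w <= 6*p + 3) <-> ((3/4)*c + (3/4)*w <= 3 or 3*c + 3*w < 3)).
Check whether (11/4)*p <= -9 and ((p != -13 -> 2*c + 2*w <= 6*p + 3) <-> ((3/4)*c + (3/4)*w <= 3 or 3*c + 3*w < 3)) implies it.
Every state satisfying the precondition satisfies the weakest precondition: the implication holds.
Answer: valid


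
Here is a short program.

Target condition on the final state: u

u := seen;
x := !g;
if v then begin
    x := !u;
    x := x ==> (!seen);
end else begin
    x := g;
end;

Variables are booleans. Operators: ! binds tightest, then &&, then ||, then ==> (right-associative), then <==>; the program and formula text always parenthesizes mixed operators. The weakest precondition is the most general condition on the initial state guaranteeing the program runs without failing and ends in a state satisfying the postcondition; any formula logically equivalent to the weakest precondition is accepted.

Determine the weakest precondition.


Working backward. After the program, u must hold.
Then branch requires u; else branch requires u.
Before the if: (v ==> u) && ((!v) ==> u)
Before x := !g: (v ==> u) && ((!v) ==> u)
Before u := seen: (v ==> seen) && ((!v) ==> seen)
Answer: WP = (v ==> seen) && ((!v) ==> seen)


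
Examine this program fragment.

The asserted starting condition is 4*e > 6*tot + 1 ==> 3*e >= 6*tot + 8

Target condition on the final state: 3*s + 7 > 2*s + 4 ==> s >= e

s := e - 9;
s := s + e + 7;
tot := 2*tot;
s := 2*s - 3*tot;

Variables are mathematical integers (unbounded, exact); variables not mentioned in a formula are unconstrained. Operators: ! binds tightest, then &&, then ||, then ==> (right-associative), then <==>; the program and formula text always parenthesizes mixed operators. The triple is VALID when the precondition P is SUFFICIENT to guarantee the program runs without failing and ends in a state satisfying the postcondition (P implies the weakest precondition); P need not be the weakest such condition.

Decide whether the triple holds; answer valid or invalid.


Working backward. After the program, the postcondition 3*s + 7 > 2*s + 4 ==> s >= e must hold; in canonical form it is s > -3 ==> s >= e.
Before s := 2*s - 3*tot: 2*s > 3*tot - 3 ==> 2*s >= e + 3*tot
Before tot := 2*tot: 2*s > 6*tot - 3 ==> 2*s >= e + 6*tot
Before s := s + e + 7: 2*e + 2*s > 6*tot - 17 ==> e + 2*s >= 6*tot - 14
Before s := e - 9: 4*e > 6*tot + 1 ==> 3*e >= 6*tot + 4
The weakest precondition is 4*e > 6*tot + 1 ==> 3*e >= 6*tot + 4.
Check whether 4*e > 6*tot + 1 ==> 3*e >= 6*tot + 8 implies it.
Every state satisfying the precondition satisfies the weakest precondition: the implication holds.
Answer: valid


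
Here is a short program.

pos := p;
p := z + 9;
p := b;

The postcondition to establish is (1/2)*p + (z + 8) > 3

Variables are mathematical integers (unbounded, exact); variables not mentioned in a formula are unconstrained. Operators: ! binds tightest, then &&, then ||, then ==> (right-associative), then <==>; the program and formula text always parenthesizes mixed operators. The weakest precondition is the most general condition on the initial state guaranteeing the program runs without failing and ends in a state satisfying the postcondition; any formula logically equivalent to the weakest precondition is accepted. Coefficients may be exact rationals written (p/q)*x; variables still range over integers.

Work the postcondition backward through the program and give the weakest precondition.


Working backward. After the program, the postcondition (1/2)*p + (z + 8) > 3 must hold; in canonical form it is (1/2)*p + z > -5.
Before p := b: (1/2)*b + z > -5
Before p := z + 9: (1/2)*b + z > -5
Before pos := p: (1/2)*b + z > -5
Answer: WP = (1/2)*b + z > -5


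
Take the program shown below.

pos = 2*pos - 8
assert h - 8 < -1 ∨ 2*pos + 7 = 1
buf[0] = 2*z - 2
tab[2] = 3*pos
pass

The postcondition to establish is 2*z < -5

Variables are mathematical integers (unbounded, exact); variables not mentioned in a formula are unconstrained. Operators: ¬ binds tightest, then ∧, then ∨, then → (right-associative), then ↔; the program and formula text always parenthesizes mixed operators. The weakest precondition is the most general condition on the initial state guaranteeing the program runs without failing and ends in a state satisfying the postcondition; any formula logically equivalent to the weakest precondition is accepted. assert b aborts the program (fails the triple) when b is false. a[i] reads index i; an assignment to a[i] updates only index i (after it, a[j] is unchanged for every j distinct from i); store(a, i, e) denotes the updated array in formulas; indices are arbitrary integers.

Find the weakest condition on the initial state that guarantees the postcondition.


Working backward. After the program, 2*z < -5 must hold.
Before skip: 2*z < -5
Before tab[2] := 3*pos: 2*z < -5
Before buf[0] := 2*z - 2: 2*z < -5
Before assert h - 8 < -1 ∨ 2*pos + 7 = 1: (h < 7 ∨ 2*pos = -6) ∧ 2*z < -5
Before pos := 2*pos - 8: (h < 7 ∨ 4*pos = 10) ∧ 2*z < -5
Answer: WP = (h < 7 ∨ 4*pos = 10) ∧ 2*z < -5


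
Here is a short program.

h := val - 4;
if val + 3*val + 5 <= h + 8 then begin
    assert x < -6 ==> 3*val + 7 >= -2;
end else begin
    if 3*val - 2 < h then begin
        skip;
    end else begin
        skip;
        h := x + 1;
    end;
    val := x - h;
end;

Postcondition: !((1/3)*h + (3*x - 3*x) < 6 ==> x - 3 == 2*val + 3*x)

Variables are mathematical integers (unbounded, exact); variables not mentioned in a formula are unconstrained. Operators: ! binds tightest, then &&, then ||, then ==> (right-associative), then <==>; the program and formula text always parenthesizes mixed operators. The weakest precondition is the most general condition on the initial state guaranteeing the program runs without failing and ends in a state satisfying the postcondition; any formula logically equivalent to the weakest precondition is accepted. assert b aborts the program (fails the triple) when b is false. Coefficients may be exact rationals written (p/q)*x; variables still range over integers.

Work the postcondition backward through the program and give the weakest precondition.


Working backward. After the program, the postcondition !((1/3)*h + (3*x - 3*x) < 6 ==> x - 3 == 2*val + 3*x) must hold; in canonical form it is !((1/3)*h < 6 ==> 2*val + 2*x == -3).
Then branch requires (x < -6 ==> 3*val >= -9) && (!((1/3)*h < 6 ==> 2*val + 2*x == -3)); else branch requires (3*val < h + 2 ==> (!((1/3)*h < 6 ==> 4*x == 2*h - 3))) && ((!(3*val < h + 2)) ==> (!((1/3)*x < 17/3 ==> 2*x == -1))).
Before the if: (4*val <= h + 3 ==> ((x < -6 ==> 3*val >= -9) && (!((1/3)*h < 6 ==> 2*val + 2*x == -3)))) && ((!(4*val <= h + 3)) ==> ((3*val < h + 2 ==> (!((1/3)*h < 6 ==> 4*x == 2*h - 3))) && ((!(3*val < h + 2)) ==> (!((1/3)*x < 17/3 ==> 2*x == -1)))))
Before h := val - 4: (3*val <= -1 ==> ((x < -6 ==> 3*val >= -9) && (!((1/3)*val < 22/3 ==> 2*val + 2*x == -3)))) && ((!(3*val <= -1)) ==> ((2*val < -2 ==> (!((1/3)*val < 22/3 ==> 4*x == 2*val - 11))) && ((!(2*val < -2)) ==> (!((1/3)*x < 17/3 ==> 2*x == -1)))))
Answer: WP = (3*val <= -1 ==> ((x < -6 ==> 3*val >= -9) && (!((1/3)*val < 22/3 ==> 2*val + 2*x == -3)))) && ((!(3*val <= -1)) ==> ((2*val < -2 ==> (!((1/3)*val < 22/3 ==> 4*x == 2*val - 11))) && ((!(2*val < -2)) ==> (!((1/3)*x < 17/3 ==> 2*x == -1)))))


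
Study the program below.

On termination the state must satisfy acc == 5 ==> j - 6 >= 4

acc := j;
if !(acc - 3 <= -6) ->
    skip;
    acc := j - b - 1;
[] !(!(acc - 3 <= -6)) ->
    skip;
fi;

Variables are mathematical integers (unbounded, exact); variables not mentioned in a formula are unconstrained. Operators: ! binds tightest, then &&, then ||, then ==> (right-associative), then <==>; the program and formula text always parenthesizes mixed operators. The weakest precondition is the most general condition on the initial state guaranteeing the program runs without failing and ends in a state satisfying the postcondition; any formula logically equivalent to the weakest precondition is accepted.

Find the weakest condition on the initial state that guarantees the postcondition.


Working backward. After the program, the postcondition acc == 5 ==> j - 6 >= 4 must hold; in canonical form it is acc == 5 ==> j >= 10.
Then branch requires j == b + 6 ==> j >= 10; else branch requires acc == 5 ==> j >= 10.
Before the if: ((!(acc <= -3)) ==> (j == b + 6 ==> j >= 10)) && (acc <= -3 ==> (acc == 5 ==> j >= 10))
Before acc := j: ((!(j <= -3)) ==> (j == b + 6 ==> j >= 10)) && (j <= -3 ==> (j == 5 ==> j >= 10))
Answer: WP = ((!(j <= -3)) ==> (j == b + 6 ==> j >= 10)) && (j <= -3 ==> (j == 5 ==> j >= 10))


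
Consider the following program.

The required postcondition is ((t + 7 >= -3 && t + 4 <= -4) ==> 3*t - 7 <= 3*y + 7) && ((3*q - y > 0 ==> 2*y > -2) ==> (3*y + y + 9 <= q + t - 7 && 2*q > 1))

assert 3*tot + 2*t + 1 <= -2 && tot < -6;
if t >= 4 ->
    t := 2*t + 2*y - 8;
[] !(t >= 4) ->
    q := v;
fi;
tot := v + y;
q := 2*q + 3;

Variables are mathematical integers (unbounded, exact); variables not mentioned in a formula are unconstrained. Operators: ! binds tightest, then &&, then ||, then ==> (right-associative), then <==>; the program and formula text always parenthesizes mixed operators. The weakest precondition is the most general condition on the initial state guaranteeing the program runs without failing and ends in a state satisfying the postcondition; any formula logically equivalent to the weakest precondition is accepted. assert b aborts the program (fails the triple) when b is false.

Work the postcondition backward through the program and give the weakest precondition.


Working backward. After the program, the postcondition ((t + 7 >= -3 && t + 4 <= -4) ==> 3*t - 7 <= 3*y + 7) && ((3*q - y > 0 ==> 2*y > -2) ==> (3*y + y + 9 <= q + t - 7 && 2*q > 1)) must hold; in canonical form it is ((t >= -10 && t <= -8) ==> 3*t <= 3*y + 14) && ((3*q > y ==> 2*y > -2) ==> (4*y <= q + t - 16 && 2*q > 1)).
Before q := 2*q + 3: ((t >= -10 && t <= -8) ==> 3*t <= 3*y + 14) && ((6*q > y - 9 ==> 2*y > -2) ==> (4*y <= 2*q + t - 13 && 4*q > -5))
Before tot := v + y: ((t >= -10 && t <= -8) ==> 3*t <= 3*y + 14) && ((6*q > y - 9 ==> 2*y > -2) ==> (4*y <= 2*q + t - 13 && 4*q > -5))
Then branch requires ((2*t + 2*y >= -2 && 2*t + 2*y <= 0) ==> 6*t + 3*y <= 38) && ((6*q > y - 9 ==> 2*y > -2) ==> (2*y <= 2*q + 2*t - 21 && 4*q > -5)); else branch requires ((t >= -10 && t <= -8) ==> 3*t <= 3*y + 14) && ((6*v > y - 9 ==> 2*y > -2) ==> (4*y <= t + 2*v - 13 && 4*v > -5)).
Before the if: (t >= 4 ==> (((2*t + 2*y >= -2 && 2*t + 2*y <= 0) ==> 6*t + 3*y <= 38) && ((6*q > y - 9 ==> 2*y > -2) ==> (2*y <= 2*q + 2*t - 21 && 4*q > -5)))) && ((!(t >= 4)) ==> (((t >= -10 && t <= -8) ==> 3*t <= 3*y + 14) && ((6*v > y - 9 ==> 2*y > -2) ==> (4*y <= t + 2*v - 13 && 4*v > -5))))
Before assert 3*tot + 2*t + 1 <= -2 && tot < -6: 2*t + 3*tot <= -3 && tot < -6 && (t >= 4 ==> (((2*t + 2*y >= -2 && 2*t + 2*y <= 0) ==> 6*t + 3*y <= 38) && ((6*q > y - 9 ==> 2*y > -2) ==> (2*y <= 2*q + 2*t - 21 && 4*q > -5)))) && ((!(t >= 4)) ==> (((t >= -10 && t <= -8) ==> 3*t <= 3*y + 14) && ((6*v > y - 9 ==> 2*y > -2) ==> (4*y <= t + 2*v - 13 && 4*v > -5))))
Answer: WP = 2*t + 3*tot <= -3 && tot < -6 && (t >= 4 ==> (((2*t + 2*y >= -2 && 2*t + 2*y <= 0) ==> 6*t + 3*y <= 38) && ((6*q > y - 9 ==> 2*y > -2) ==> (2*y <= 2*q + 2*t - 21 && 4*q > -5)))) && ((!(t >= 4)) ==> (((t >= -10 && t <= -8) ==> 3*t <= 3*y + 14) && ((6*v > y - 9 ==> 2*y > -2) ==> (4*y <= t + 2*v - 13 && 4*v > -5))))


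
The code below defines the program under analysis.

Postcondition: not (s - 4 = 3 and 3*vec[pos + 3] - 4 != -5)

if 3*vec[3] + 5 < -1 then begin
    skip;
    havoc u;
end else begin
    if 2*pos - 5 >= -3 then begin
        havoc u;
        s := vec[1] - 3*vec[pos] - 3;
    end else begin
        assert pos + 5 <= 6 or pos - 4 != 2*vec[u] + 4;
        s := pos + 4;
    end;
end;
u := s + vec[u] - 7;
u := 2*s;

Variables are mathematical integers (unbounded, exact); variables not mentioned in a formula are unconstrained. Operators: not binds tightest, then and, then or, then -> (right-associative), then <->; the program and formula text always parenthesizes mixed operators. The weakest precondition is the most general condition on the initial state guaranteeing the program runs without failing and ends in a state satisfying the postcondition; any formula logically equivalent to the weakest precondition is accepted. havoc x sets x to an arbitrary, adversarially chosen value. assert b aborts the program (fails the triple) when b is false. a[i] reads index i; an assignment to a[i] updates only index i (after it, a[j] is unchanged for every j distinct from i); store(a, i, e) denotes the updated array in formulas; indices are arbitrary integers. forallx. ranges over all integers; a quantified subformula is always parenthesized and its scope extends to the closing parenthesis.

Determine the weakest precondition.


Working backward. After the program, the postcondition not (s - 4 = 3 and 3*vec[pos + 3] - 4 != -5) must hold; in canonical form it is not (s = 7 and 3*vec[pos + 3] != -1).
Before u := 2*s: not (s = 7 and 3*vec[pos + 3] != -1)
Before u := s + vec[u] - 7: not (s = 7 and 3*vec[pos + 3] != -1)
Then branch requires not (s = 7 and 3*vec[pos + 3] != -1); else branch requires (2*pos >= 2 -> (not (vec[1] = 3*vec[pos] + 10 and 3*vec[pos + 3] != -1))) and ((not (2*pos >= 2)) -> ((pos <= 1 or pos != 2*vec[u] + 8) and (not (pos = 3 and 3*vec[pos + 3] != -1)))).
Before the if: (3*vec[3] < -6 -> (not (s = 7 and 3*vec[pos + 3] != -1))) and ((not (3*vec[3] < -6)) -> ((2*pos >= 2 -> (not (vec[1] = 3*vec[pos] + 10 and 3*vec[pos + 3] != -1))) and ((not (2*pos >= 2)) -> ((pos <= 1 or pos != 2*vec[u] + 8) and (not (pos = 3 and 3*vec[pos + 3] != -1))))))
Answer: WP = (3*vec[3] < -6 -> (not (s = 7 and 3*vec[pos + 3] != -1))) and ((not (3*vec[3] < -6)) -> ((2*pos >= 2 -> (not (vec[1] = 3*vec[pos] + 10 and 3*vec[pos + 3] != -1))) and ((not (2*pos >= 2)) -> ((pos <= 1 or pos != 2*vec[u] + 8) and (not (pos = 3 and 3*vec[pos + 3] != -1))))))


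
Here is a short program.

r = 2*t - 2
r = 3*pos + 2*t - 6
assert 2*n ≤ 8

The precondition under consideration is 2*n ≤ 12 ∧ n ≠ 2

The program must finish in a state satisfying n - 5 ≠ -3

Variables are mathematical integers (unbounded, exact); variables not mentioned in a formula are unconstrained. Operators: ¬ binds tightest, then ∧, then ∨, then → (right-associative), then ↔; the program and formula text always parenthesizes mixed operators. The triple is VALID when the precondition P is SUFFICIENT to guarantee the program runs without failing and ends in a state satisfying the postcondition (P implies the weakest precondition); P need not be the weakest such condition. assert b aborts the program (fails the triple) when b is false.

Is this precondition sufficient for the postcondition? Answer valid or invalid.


Working backward. After the program, the postcondition n - 5 ≠ -3 must hold; in canonical form it is n ≠ 2.
Before assert 2*n ≤ 8: 2*n ≤ 8 ∧ n ≠ 2
Before r := 3*pos + 2*t - 6: 2*n ≤ 8 ∧ n ≠ 2
Before r := 2*t - 2: 2*n ≤ 8 ∧ n ≠ 2
The weakest precondition is 2*n ≤ 8 ∧ n ≠ 2.
Check whether 2*n ≤ 12 ∧ n ≠ 2 implies it.
Countermodel: at the initial state n = 5, the precondition holds but the weakest precondition fails.
Answer: invalid


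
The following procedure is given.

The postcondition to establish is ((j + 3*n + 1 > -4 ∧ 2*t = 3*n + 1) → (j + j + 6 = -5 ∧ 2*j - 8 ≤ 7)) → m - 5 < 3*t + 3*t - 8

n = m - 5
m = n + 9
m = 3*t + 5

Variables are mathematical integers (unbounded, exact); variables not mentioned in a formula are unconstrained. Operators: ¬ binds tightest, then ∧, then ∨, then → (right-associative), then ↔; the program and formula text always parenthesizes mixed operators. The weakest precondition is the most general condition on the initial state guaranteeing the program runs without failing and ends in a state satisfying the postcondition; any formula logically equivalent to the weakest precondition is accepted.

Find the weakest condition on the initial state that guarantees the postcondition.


Working backward. After the program, the postcondition ((j + 3*n + 1 > -4 ∧ 2*t = 3*n + 1) → (j + j + 6 = -5 ∧ 2*j - 8 ≤ 7)) → m - 5 < 3*t + 3*t - 8 must hold; in canonical form it is ((j + 3*n > -5 ∧ 2*t = 3*n + 1) → (2*j = -11 ∧ 2*j ≤ 15)) → m < 6*t - 3.
Before m := 3*t + 5: ((j + 3*n > -5 ∧ 2*t = 3*n + 1) → (2*j = -11 ∧ 2*j ≤ 15)) → 3*t > 8
Before m := n + 9: ((j + 3*n > -5 ∧ 2*t = 3*n + 1) → (2*j = -11 ∧ 2*j ≤ 15)) → 3*t > 8
Before n := m - 5: ((j + 3*m > 10 ∧ 2*t = 3*m - 14) → (2*j = -11 ∧ 2*j ≤ 15)) → 3*t > 8
Answer: WP = ((j + 3*m > 10 ∧ 2*t = 3*m - 14) → (2*j = -11 ∧ 2*j ≤ 15)) → 3*t > 8


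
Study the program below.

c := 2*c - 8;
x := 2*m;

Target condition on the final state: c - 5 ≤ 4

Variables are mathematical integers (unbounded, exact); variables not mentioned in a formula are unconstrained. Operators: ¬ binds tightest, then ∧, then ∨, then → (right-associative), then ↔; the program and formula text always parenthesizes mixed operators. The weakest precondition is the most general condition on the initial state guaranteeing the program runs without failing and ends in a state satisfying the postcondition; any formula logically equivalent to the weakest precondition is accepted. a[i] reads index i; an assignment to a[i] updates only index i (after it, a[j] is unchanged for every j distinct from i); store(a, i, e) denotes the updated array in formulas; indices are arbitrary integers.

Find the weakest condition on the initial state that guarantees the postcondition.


Working backward. After the program, the postcondition c - 5 ≤ 4 must hold; in canonical form it is c ≤ 9.
Before x := 2*m: c ≤ 9
Before c := 2*c - 8: 2*c ≤ 17
Answer: WP = 2*c ≤ 17


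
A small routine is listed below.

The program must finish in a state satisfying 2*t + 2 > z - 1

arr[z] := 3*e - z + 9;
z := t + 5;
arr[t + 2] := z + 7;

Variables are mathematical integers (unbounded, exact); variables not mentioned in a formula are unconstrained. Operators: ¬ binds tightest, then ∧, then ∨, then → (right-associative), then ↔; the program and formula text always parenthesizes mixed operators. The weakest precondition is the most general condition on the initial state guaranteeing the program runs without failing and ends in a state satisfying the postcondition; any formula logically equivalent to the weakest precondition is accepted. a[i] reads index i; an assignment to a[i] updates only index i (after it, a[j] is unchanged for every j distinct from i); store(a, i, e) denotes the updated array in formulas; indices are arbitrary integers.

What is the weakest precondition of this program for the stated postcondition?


Working backward. After the program, the postcondition 2*t + 2 > z - 1 must hold; in canonical form it is 2*t > z - 3.
Before arr[t + 2] := z + 7: 2*t > z - 3
Before z := t + 5: t > 2
Before arr[z] := 3*e - z + 9: t > 2
Answer: WP = t > 2


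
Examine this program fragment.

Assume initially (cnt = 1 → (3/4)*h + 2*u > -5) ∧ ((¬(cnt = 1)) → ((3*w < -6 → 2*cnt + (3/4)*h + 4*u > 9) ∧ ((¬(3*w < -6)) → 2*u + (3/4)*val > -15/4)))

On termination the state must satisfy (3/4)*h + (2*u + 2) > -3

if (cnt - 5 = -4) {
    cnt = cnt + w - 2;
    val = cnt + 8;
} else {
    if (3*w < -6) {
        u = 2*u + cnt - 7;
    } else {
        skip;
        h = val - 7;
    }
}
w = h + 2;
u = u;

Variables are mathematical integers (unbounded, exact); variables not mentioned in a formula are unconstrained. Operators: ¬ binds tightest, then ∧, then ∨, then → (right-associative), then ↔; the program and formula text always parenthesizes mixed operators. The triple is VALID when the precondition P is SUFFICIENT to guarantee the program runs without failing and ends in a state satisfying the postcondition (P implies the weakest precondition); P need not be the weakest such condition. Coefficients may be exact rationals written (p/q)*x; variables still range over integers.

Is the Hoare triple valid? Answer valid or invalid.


Working backward. After the program, the postcondition (3/4)*h + (2*u + 2) > -3 must hold; in canonical form it is (3/4)*h + 2*u > -5.
Before u := u: (3/4)*h + 2*u > -5
Before w := h + 2: (3/4)*h + 2*u > -5
Then branch requires (3/4)*h + 2*u > -5; else branch requires (3*w < -6 → 2*cnt + (3/4)*h + 4*u > 9) ∧ ((¬(3*w < -6)) → 2*u + (3/4)*val > 1/4).
Before the if: (cnt = 1 → (3/4)*h + 2*u > -5) ∧ ((¬(cnt = 1)) → ((3*w < -6 → 2*cnt + (3/4)*h + 4*u > 9) ∧ ((¬(3*w < -6)) → 2*u + (3/4)*val > 1/4)))
The weakest precondition is (cnt = 1 → (3/4)*h + 2*u > -5) ∧ ((¬(cnt = 1)) → ((3*w < -6 → 2*cnt + (3/4)*h + 4*u > 9) ∧ ((¬(3*w < -6)) → 2*u + (3/4)*val > 1/4))).
Check whether (cnt = 1 → (3/4)*h + 2*u > -5) ∧ ((¬(cnt = 1)) → ((3*w < -6 → 2*cnt + (3/4)*h + 4*u > 9) ∧ ((¬(3*w < -6)) → 2*u + (3/4)*val > -15/4))) implies it.
Countermodel: at the initial state cnt = 2, h = 0, u = 0, val = 0, w = -2, the precondition holds but the weakest precondition fails.
Answer: invalid


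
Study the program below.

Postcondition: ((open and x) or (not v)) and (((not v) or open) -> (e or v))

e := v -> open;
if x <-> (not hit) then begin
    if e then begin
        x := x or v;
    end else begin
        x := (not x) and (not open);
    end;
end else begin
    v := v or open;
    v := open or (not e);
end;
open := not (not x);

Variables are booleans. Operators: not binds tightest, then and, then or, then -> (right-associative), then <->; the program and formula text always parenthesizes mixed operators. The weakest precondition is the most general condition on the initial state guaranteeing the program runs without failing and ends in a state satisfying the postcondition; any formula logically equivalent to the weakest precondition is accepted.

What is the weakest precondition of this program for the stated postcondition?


Working backward. After the program, ((open and x) or (not v)) and (((not v) or open) -> (e or v)) must hold.
Before open := not (not x): (x or (not v)) and (((not v) or x) -> (e or v))
Then branch requires (e -> (e or v)) and ((not e) -> ((((not x) and (not open)) or (not v)) and (((not v) or ((not x) and (not open))) -> (e or v)))); else branch requires x or (not (open or (not e))).
Before the if: ((x <-> (not hit)) -> ((e -> (e or v)) and ((not e) -> ((((not x) and (not open)) or (not v)) and (((not v) or ((not x) and (not open))) -> (e or v)))))) and ((not (x <-> (not hit))) -> (x or (not (open or (not e)))))
Before e := v -> open: ((x <-> (not hit)) -> (((v -> open) -> ((v -> open) or v)) and ((not (v -> open)) -> ((((not x) and (not open)) or (not v)) and (((not v) or ((not x) and (not open))) -> ((v -> open) or v)))))) and ((not (x <-> (not hit))) -> (x or (not (open or (not (v -> open))))))
Answer: WP = ((x <-> (not hit)) -> (((v -> open) -> ((v -> open) or v)) and ((not (v -> open)) -> ((((not x) and (not open)) or (not v)) and (((not v) or ((not x) and (not open))) -> ((v -> open) or v)))))) and ((not (x <-> (not hit))) -> (x or (not (open or (not (v -> open))))))


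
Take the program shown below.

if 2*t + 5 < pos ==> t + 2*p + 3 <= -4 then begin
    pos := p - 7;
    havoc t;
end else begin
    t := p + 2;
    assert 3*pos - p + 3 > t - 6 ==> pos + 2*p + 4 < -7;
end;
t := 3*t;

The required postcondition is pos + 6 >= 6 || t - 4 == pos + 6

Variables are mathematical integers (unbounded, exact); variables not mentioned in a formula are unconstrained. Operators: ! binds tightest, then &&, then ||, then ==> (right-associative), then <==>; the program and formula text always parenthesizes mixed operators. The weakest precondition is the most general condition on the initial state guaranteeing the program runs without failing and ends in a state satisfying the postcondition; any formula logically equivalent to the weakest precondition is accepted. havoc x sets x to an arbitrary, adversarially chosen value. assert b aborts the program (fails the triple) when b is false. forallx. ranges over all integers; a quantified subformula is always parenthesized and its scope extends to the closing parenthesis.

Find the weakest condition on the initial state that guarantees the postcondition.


Working backward. After the program, the postcondition pos + 6 >= 6 || t - 4 == pos + 6 must hold; in canonical form it is pos >= 0 || t == pos + 10.
Before t := 3*t: pos >= 0 || 3*t == pos + 10
Then branch requires forall t_1. (p >= 7 || 3*t_1 == p + 3); else branch requires (3*pos > 2*p - 7 ==> 2*p + pos < -11) && (pos >= 0 || 3*p == pos + 4).
Before the if: ((2*t < pos - 5 ==> 2*p + t <= -7) ==> (forall t_1. (p >= 7 || 3*t_1 == p + 3))) && ((!(2*t < pos - 5 ==> 2*p + t <= -7)) ==> ((3*pos > 2*p - 7 ==> 2*p + pos < -11) && (pos >= 0 || 3*p == pos + 4)))
Answer: WP = ((2*t < pos - 5 ==> 2*p + t <= -7) ==> (forall t_1. (p >= 7 || 3*t_1 == p + 3))) && ((!(2*t < pos - 5 ==> 2*p + t <= -7)) ==> ((3*pos > 2*p - 7 ==> 2*p + pos < -11) && (pos >= 0 || 3*p == pos + 4)))


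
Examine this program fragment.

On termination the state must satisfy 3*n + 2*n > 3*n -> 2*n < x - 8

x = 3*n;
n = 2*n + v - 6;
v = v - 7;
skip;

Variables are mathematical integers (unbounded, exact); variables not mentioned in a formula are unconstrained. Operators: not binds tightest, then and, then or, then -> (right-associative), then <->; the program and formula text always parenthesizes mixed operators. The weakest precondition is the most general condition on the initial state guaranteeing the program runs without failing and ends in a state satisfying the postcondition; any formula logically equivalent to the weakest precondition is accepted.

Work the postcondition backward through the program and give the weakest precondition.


Working backward. After the program, the postcondition 3*n + 2*n > 3*n -> 2*n < x - 8 must hold; in canonical form it is 2*n > 0 -> 2*n < x - 8.
Before skip: 2*n > 0 -> 2*n < x - 8
Before v := v - 7: 2*n > 0 -> 2*n < x - 8
Before n := 2*n + v - 6: 4*n + 2*v > 12 -> 4*n + 2*v < x + 4
Before x := 3*n: 4*n + 2*v > 12 -> n + 2*v < 4
Answer: WP = 4*n + 2*v > 12 -> n + 2*v < 4


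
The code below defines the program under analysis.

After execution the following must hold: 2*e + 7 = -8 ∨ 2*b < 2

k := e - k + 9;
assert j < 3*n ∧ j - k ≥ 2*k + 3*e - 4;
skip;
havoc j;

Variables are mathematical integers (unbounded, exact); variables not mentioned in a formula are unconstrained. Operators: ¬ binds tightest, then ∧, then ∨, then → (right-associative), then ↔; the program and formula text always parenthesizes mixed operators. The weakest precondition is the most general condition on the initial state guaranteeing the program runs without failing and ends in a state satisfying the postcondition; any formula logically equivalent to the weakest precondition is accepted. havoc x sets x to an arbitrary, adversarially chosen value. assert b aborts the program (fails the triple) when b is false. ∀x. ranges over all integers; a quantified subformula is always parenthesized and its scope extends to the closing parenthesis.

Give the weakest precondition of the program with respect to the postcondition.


Working backward. After the program, the postcondition 2*e + 7 = -8 ∨ 2*b < 2 must hold; in canonical form it is 2*e = -15 ∨ 2*b < 2.
Before havoc j: 2*e = -15 ∨ 2*b < 2
Before skip: 2*e = -15 ∨ 2*b < 2
Before assert j < 3*n ∧ j - k ≥ 2*k + 3*e - 4: j < 3*n ∧ j ≥ 3*e + 3*k - 4 ∧ (2*e = -15 ∨ 2*b < 2)
Before k := e - k + 9: j < 3*n ∧ j + 3*k ≥ 6*e + 23 ∧ (2*e = -15 ∨ 2*b < 2)
Answer: WP = j < 3*n ∧ j + 3*k ≥ 6*e + 23 ∧ (2*e = -15 ∨ 2*b < 2)


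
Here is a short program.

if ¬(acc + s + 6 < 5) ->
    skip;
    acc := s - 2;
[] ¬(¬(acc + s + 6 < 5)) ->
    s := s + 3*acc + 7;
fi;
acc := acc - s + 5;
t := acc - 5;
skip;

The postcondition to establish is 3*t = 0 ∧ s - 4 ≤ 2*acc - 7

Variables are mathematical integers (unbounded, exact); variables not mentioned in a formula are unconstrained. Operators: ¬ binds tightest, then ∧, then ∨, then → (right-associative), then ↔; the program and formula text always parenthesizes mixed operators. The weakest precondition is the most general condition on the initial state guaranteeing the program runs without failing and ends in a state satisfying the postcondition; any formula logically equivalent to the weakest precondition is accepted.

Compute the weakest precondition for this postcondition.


Working backward. After the program, the postcondition 3*t = 0 ∧ s - 4 ≤ 2*acc - 7 must hold; in canonical form it is 3*t = 0 ∧ s ≤ 2*acc - 3.
Before skip: 3*t = 0 ∧ s ≤ 2*acc - 3
Before t := acc - 5: 3*acc = 15 ∧ s ≤ 2*acc - 3
Before acc := acc - s + 5: 3*acc = 3*s ∧ 3*s ≤ 2*acc + 7
Then branch requires false; else branch requires 6*acc + 3*s = -21 ∧ 7*acc + 3*s ≤ -14.
Before the if: acc + s < -1 ∧ (acc + s < -1 → (6*acc + 3*s = -21 ∧ 7*acc + 3*s ≤ -14))
Answer: WP = acc + s < -1 ∧ (acc + s < -1 → (6*acc + 3*s = -21 ∧ 7*acc + 3*s ≤ -14))


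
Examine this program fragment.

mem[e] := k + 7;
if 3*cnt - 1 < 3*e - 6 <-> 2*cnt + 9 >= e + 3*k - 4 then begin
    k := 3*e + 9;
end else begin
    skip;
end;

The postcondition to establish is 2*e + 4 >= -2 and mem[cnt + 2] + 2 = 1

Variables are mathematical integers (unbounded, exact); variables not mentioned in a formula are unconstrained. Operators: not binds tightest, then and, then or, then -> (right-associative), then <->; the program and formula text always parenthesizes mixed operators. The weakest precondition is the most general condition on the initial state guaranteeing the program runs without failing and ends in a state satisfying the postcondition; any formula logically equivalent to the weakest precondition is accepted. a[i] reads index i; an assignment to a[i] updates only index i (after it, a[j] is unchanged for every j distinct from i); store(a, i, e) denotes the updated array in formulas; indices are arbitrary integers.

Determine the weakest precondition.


Working backward. After the program, the postcondition 2*e + 4 >= -2 and mem[cnt + 2] + 2 = 1 must hold; in canonical form it is 2*e >= -6 and mem[cnt + 2] = -1.
Then branch requires 2*e >= -6 and mem[cnt + 2] = -1; else branch requires 2*e >= -6 and mem[cnt + 2] = -1.
Before the if: ((3*cnt < 3*e - 5 <-> 2*cnt >= e + 3*k - 13) -> (2*e >= -6 and mem[cnt + 2] = -1)) and ((not (3*cnt < 3*e - 5 <-> 2*cnt >= e + 3*k - 13)) -> (2*e >= -6 and mem[cnt + 2] = -1))
Before mem[e] := k + 7: ((3*cnt < 3*e - 5 <-> 2*cnt >= e + 3*k - 13) -> (2*e >= -6 and store(mem, e, k + 7)[cnt + 2] = -1)) and ((not (3*cnt < 3*e - 5 <-> 2*cnt >= e + 3*k - 13)) -> (2*e >= -6 and store(mem, e, k + 7)[cnt + 2] = -1))
Answer: WP = ((3*cnt < 3*e - 5 <-> 2*cnt >= e + 3*k - 13) -> (2*e >= -6 and store(mem, e, k + 7)[cnt + 2] = -1)) and ((not (3*cnt < 3*e - 5 <-> 2*cnt >= e + 3*k - 13)) -> (2*e >= -6 and store(mem, e, k + 7)[cnt + 2] = -1))


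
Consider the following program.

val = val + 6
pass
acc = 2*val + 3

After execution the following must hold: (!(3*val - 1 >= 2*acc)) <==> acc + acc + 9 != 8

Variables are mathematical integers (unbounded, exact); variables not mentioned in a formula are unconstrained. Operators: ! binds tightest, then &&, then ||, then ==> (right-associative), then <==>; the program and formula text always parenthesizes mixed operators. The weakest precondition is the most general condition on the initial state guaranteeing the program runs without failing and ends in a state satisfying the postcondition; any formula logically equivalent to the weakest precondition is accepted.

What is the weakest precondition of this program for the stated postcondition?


Working backward. After the program, the postcondition (!(3*val - 1 >= 2*acc)) <==> acc + acc + 9 != 8 must hold; in canonical form it is (!(3*val >= 2*acc + 1)) <==> 2*acc != -1.
Before acc := 2*val + 3: (!(val <= -7)) <==> 4*val != -7
Before skip: (!(val <= -7)) <==> 4*val != -7
Before val := val + 6: (!(val <= -13)) <==> 4*val != -31
Answer: WP = (!(val <= -13)) <==> 4*val != -31


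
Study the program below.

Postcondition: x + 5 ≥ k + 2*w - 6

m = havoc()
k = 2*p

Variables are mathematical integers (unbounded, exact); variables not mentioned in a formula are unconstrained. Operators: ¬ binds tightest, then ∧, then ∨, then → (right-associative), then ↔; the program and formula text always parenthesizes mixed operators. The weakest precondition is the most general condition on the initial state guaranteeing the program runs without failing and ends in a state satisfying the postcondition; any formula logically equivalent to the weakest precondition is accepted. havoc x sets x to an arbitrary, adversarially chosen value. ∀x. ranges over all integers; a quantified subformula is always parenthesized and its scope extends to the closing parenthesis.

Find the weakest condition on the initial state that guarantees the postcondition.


Working backward. After the program, the postcondition x + 5 ≥ k + 2*w - 6 must hold; in canonical form it is x ≥ k + 2*w - 11.
Before k := 2*p: x ≥ 2*p + 2*w - 11
Before havoc m: x ≥ 2*p + 2*w - 11
Answer: WP = x ≥ 2*p + 2*w - 11


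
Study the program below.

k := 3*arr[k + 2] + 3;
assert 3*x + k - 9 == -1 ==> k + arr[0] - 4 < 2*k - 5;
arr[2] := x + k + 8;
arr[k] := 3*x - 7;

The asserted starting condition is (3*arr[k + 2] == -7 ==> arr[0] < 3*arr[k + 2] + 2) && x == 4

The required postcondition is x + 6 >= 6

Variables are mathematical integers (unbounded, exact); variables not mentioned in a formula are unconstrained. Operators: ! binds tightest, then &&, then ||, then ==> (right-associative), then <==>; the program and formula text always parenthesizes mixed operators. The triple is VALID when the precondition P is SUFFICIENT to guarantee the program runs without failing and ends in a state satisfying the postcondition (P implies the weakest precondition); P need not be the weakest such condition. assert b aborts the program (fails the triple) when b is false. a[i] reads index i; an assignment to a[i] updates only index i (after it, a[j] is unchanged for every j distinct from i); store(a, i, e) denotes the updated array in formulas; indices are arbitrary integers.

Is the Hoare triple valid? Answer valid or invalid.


Working backward. After the program, the postcondition x + 6 >= 6 must hold; in canonical form it is x >= 0.
Before arr[k] := 3*x - 7: x >= 0
Before arr[2] := x + k + 8: x >= 0
Before assert 3*x + k - 9 == -1 ==> k + arr[0] - 4 < 2*k - 5: (k + 3*x == 8 ==> arr[0] < k - 1) && x >= 0
Before k := 3*arr[k + 2] + 3: (3*arr[k + 2] + 3*x == 5 ==> arr[0] < 3*arr[k + 2] + 2) && x >= 0
The weakest precondition is (3*arr[k + 2] + 3*x == 5 ==> arr[0] < 3*arr[k + 2] + 2) && x >= 0.
Check whether (3*arr[k + 2] == -7 ==> arr[0] < 3*arr[k + 2] + 2) && x == 4 implies it.
Every state satisfying the precondition satisfies the weakest precondition: the implication holds.
Answer: valid


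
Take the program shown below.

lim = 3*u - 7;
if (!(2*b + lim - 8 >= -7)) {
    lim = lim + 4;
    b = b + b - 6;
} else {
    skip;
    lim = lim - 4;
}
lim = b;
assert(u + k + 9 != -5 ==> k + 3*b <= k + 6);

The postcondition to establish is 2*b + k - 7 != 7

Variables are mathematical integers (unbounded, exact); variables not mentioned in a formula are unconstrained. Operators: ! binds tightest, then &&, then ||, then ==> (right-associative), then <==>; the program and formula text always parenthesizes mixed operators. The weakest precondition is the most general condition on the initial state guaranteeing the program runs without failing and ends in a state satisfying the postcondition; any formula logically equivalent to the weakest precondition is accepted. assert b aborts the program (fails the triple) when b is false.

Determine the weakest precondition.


Working backward. After the program, the postcondition 2*b + k - 7 != 7 must hold; in canonical form it is 2*b + k != 14.
Before assert u + k + 9 != -5 ==> k + 3*b <= k + 6: (k + u != -14 ==> 3*b <= 6) && 2*b + k != 14
Before lim := b: (k + u != -14 ==> 3*b <= 6) && 2*b + k != 14
Then branch requires (k + u != -14 ==> 6*b <= 24) && 4*b + k != 26; else branch requires (k + u != -14 ==> 3*b <= 6) && 2*b + k != 14.
Before the if: ((!(2*b + lim >= 1)) ==> ((k + u != -14 ==> 6*b <= 24) && 4*b + k != 26)) && (2*b + lim >= 1 ==> ((k + u != -14 ==> 3*b <= 6) && 2*b + k != 14))
Before lim := 3*u - 7: ((!(2*b + 3*u >= 8)) ==> ((k + u != -14 ==> 6*b <= 24) && 4*b + k != 26)) && (2*b + 3*u >= 8 ==> ((k + u != -14 ==> 3*b <= 6) && 2*b + k != 14))
Answer: WP = ((!(2*b + 3*u >= 8)) ==> ((k + u != -14 ==> 6*b <= 24) && 4*b + k != 26)) && (2*b + 3*u >= 8 ==> ((k + u != -14 ==> 3*b <= 6) && 2*b + k != 14))


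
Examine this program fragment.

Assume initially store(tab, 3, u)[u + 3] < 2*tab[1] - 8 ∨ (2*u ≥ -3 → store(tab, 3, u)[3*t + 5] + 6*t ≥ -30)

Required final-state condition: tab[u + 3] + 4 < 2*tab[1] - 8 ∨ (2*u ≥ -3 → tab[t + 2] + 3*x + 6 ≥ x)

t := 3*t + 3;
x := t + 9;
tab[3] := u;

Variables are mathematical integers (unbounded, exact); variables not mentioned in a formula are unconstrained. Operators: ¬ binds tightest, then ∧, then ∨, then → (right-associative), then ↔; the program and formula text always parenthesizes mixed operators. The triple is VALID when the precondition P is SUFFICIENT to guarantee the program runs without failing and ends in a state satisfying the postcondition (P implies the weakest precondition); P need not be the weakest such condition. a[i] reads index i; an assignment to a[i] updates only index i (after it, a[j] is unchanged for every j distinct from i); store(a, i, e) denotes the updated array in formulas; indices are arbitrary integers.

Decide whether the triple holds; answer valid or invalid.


Working backward. After the program, the postcondition tab[u + 3] + 4 < 2*tab[1] - 8 ∨ (2*u ≥ -3 → tab[t + 2] + 3*x + 6 ≥ x) must hold; in canonical form it is tab[u + 3] < 2*tab[1] - 12 ∨ (2*u ≥ -3 → tab[t + 2] + 2*x ≥ -6).
Before tab[3] := u: store(tab, 3, u)[u + 3] < 2*tab[1] - 12 ∨ (2*u ≥ -3 → store(tab, 3, u)[t + 2] + 2*x ≥ -6)
Before x := t + 9: store(tab, 3, u)[u + 3] < 2*tab[1] - 12 ∨ (2*u ≥ -3 → store(tab, 3, u)[t + 2] + 2*t ≥ -24)
Before t := 3*t + 3: store(tab, 3, u)[u + 3] < 2*tab[1] - 12 ∨ (2*u ≥ -3 → store(tab, 3, u)[3*t + 5] + 6*t ≥ -30)
The weakest precondition is store(tab, 3, u)[u + 3] < 2*tab[1] - 12 ∨ (2*u ≥ -3 → store(tab, 3, u)[3*t + 5] + 6*t ≥ -30).
Check whether store(tab, 3, u)[u + 3] < 2*tab[1] - 8 ∨ (2*u ≥ -3 → store(tab, 3, u)[3*t + 5] + 6*t ≥ -30) implies it.
Countermodel: at the initial state t = 30152, tab = {[1] = 6521, [2] = 13033, [3] = 4, [90461] = -180943, elsewhere 4}, u = -1, the precondition holds but the weakest precondition fails.
Answer: invalid
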